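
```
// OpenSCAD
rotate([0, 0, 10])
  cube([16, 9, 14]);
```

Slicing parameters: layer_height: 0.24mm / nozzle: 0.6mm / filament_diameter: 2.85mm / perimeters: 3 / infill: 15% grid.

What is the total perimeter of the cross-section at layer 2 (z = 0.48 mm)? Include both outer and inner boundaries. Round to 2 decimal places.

At z = 0.48 mm: the cube (footprint 16×9) is included at this height (perimeter 50.00 mm); (rotated 10° about Z; rotation is an isometry so areas/perimeters/island counts are preserved). Overall, the cross-section is a single solid region. Total boundary length (outer) = 50.00 mm.

50.00 mm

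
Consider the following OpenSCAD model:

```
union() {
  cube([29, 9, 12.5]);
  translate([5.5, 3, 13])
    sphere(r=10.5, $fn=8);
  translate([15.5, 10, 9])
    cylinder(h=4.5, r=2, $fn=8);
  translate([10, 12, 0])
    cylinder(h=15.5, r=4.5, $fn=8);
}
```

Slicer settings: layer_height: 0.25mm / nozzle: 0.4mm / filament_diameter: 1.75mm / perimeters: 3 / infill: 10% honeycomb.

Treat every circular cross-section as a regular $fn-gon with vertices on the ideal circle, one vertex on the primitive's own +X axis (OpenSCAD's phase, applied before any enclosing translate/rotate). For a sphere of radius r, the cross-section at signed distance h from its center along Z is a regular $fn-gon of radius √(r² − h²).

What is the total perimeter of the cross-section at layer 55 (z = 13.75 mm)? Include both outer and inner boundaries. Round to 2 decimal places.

At z = 13.75 mm: the cube does not reach this height (z outside [0, 12.5]); the sphere at (5.5, 3): section is a regular 8-gon, circumradius = √(r²−h²) = √(10.5²−0.75²) = 10.473 (perimeter = 2·8·10.473·sin(180°/8) = 64.13 mm); the cylinder at (15.5, 10) is not intersected at this z (z outside [9, 13.5]); the cylinder at (10, 12): section is a regular 8-gon, circumradius r=4.5 (perimeter = 2·8·4.500·sin(180°/8) = 27.55 mm); Merging all regions: the regions partially overlap (shared area 25.26 mm²), so the edge portions inside another operand are dropped and the merged outline is re-measured after clipping — boundary = 70.82 mm. Overall, the cross-section is a single solid region. Total boundary length (outer) = 70.82 mm.

70.82 mm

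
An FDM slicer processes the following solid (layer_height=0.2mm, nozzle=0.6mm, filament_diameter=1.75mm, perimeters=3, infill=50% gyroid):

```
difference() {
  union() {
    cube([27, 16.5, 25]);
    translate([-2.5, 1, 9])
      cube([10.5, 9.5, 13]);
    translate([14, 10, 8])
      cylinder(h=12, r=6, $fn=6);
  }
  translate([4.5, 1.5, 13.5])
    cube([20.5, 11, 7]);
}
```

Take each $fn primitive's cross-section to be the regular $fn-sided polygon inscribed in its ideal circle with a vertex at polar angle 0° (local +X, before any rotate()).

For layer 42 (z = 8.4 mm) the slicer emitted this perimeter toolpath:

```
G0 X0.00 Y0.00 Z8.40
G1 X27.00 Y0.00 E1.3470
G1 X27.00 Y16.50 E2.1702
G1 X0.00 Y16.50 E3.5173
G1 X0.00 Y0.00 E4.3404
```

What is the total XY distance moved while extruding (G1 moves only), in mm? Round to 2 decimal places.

87.00 mm

Sum the Euclidean lengths of each G1 segment: total = 87.00 mm.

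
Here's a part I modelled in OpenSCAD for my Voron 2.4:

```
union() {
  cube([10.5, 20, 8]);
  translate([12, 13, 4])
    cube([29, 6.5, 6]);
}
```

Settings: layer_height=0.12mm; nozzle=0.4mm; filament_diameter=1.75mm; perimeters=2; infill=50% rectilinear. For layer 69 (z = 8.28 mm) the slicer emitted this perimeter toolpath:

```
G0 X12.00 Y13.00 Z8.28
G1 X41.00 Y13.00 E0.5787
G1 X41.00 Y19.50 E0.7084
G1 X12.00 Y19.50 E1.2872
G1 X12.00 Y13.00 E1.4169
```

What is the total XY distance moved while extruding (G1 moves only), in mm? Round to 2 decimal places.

Sum the Euclidean lengths of each G1 segment: total = 71.00 mm.

71.00 mm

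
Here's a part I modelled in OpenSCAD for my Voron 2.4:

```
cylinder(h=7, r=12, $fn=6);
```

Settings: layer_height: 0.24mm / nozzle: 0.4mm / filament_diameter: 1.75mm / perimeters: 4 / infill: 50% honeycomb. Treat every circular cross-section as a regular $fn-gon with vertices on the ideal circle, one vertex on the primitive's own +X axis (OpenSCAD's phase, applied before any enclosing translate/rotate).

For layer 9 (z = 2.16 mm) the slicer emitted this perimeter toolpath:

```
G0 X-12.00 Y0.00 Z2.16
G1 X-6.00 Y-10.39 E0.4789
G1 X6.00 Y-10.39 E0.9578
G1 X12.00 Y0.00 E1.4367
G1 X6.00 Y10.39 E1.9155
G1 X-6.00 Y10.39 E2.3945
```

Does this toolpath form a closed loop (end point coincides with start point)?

Start point (G0): (-12.00, 0.00). End point (last G1): the path does not return to the start — open.

no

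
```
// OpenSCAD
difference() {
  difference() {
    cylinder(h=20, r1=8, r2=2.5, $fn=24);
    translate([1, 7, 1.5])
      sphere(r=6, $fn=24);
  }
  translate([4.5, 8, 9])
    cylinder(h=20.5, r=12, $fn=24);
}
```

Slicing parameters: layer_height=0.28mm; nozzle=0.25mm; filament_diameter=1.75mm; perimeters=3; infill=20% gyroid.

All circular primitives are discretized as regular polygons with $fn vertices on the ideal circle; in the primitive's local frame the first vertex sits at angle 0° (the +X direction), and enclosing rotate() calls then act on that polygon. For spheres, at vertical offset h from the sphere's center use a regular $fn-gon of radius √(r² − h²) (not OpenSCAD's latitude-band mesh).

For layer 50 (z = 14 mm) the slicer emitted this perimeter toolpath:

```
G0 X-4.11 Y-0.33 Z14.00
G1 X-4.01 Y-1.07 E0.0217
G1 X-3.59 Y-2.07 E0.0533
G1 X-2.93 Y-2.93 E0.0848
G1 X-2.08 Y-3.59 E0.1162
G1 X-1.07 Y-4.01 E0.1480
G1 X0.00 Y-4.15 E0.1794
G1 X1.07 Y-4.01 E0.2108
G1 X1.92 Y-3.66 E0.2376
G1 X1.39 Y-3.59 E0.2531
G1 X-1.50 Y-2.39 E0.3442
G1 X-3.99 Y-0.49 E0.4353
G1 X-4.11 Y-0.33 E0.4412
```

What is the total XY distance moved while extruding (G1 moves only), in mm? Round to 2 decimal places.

15.16 mm

Sum the Euclidean lengths of each G1 segment: total = 15.16 mm.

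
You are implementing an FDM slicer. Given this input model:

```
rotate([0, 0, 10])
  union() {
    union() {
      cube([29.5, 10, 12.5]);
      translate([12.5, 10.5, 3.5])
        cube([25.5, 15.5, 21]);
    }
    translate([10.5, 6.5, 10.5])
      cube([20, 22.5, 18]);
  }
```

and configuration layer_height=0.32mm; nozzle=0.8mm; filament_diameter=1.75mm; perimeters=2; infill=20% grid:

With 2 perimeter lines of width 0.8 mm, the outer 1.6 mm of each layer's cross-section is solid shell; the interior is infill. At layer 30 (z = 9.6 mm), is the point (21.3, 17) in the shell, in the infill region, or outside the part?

At z = 9.6 mm: the 29.5×10 cube contributes its full rectangle; the cube at (12.5, 10.5) is present — its section is the full 25.5×15.5 rectangle; Taking the union: the 2 present regions are separate (no shared area or edge), so areas and boundary lengths simply add and each stays a separate island — 2 connected regions; the cube at (10.5, 6.5) is absent (z outside [10.5, 28.5]); Merging all regions: only the result so far is present, so the union is just that shape — 2 connected regions; (rotated 10° about Z; rotation is an isometry so areas/perimeters/island counts are preserved). Overall, the cross-section has 2 separate islands. Undo the 10° rotation: the query point maps to (23.928, 13.043) in the un-rotated model frame. The nearest boundary edge runs (38.00, 10.50)→(12.50, 10.50); distance from the point to it = 2.54 mm. (Shell/infill is judged within the island containing the point — the largest one.) The point is inside the cross-section and 2.54 mm from the nearest boundary — more than the 1.6 mm shell width (2 × 0.8), so it's in the infill interior.

infill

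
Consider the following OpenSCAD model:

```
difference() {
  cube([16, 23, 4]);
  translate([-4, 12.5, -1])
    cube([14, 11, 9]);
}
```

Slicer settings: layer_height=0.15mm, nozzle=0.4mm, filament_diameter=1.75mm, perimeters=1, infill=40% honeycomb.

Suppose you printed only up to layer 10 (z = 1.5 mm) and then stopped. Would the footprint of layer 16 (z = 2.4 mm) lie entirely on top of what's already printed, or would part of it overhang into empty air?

entirely on top

Compare the two slices. At z = 1.5: the 16×23 cube contributes its full rectangle (area 368.00 mm²); the cube at (-4, 12.5) is present — its section is the full 14×11 rectangle (area 154.00 mm²); After the difference (first − rest): starting from the 16×23 cube (368.00 mm²), the 14×11 cube at (-4, 12.5) partially overlaps it — only the 105.00 mm² overlap (of its 154.00 mm²) is removed, clipping the outline — area = 263.00 mm². At z = 2.4: the cube is present — its section is the full 16×23 rectangle (area 368.00 mm²); the cube at (-4, 12.5) is present — its section is the full 14×11 rectangle (area 154.00 mm²); Subtracting the remaining from the first: starting from the 16×23 cube (368.00 mm²), the 14×11 cube at (-4, 12.5) partially overlaps it — only the 105.00 mm² overlap (of its 154.00 mm²) is removed, clipping the outline — area = 263.00 mm². Checking containment: the cross-section at z = 2.4 is a subset of the cross-section at z = 1.5.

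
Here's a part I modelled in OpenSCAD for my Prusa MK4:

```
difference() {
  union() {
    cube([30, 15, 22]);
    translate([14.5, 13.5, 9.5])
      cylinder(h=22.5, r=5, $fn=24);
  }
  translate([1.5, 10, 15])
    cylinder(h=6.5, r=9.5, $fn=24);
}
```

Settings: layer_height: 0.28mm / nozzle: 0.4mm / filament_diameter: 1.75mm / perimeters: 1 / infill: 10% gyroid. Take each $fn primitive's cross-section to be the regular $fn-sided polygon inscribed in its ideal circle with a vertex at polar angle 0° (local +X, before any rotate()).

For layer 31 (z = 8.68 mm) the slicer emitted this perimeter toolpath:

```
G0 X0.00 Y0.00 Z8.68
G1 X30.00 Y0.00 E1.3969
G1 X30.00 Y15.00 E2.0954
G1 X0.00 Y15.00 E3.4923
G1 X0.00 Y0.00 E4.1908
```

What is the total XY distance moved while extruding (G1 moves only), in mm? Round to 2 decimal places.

Sum the Euclidean lengths of each G1 segment: total = 90.00 mm.

90.00 mm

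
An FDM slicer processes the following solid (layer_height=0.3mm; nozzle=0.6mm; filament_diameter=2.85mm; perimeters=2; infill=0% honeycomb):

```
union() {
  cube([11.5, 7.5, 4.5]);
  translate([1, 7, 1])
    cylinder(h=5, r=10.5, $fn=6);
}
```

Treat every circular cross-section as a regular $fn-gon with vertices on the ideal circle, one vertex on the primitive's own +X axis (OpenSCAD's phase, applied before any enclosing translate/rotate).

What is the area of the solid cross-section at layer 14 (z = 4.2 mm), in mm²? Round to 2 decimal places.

At z = 4.2 mm: the 11.5×7.5 cube contributes its full rectangle (area 86.25 mm²); the cylinder at (1, 7): section is a regular 6-gon, circumradius r=10.5 (area = (6/2)·10.500²·sin(360°/6) = 286.44 mm²); Combining (union): the regions partially overlap — summed areas 372.69 mm² minus the doubly-counted overlap 72.03 mm² gives 300.66 mm² — area = 300.66 mm². Overall, the cross-section is a single solid region. Net area = 300.66 mm².

300.66 mm²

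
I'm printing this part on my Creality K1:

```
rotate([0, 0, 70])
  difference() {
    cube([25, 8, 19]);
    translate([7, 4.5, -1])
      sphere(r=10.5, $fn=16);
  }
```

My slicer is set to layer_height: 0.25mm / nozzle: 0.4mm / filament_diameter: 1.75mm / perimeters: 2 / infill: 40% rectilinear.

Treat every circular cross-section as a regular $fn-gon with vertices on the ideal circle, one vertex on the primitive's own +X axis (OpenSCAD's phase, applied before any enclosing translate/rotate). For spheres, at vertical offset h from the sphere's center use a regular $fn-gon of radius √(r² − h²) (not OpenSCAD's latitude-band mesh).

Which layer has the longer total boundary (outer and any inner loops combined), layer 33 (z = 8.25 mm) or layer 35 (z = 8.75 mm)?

layer 35 (z = 8.75 mm)

Layer 33 (z = 8.25): the 25×8 cube contributes its full rectangle (perimeter 66.00 mm); the r=10.5 sphere at (7, 4.5) contributes a regular 16-gon of circumradius √(10.5²−9.25²) = 4.969 (perimeter = 2·16·4.969·sin(180°/16) = 31.02 mm); Taking the first minus the rest: starting from the 25×8 cube, the r=10.5 sphere at (7, 4.5) partially overlaps it — only the 67.86 mm² overlap (of its 75.58 mm²) is removed, clipping the outline — boundary = 73.91 mm; (rotated 70° about Z; rotation is an isometry so areas/perimeters/island counts are preserved). So its perimeter = 73.91 mm. Layer 35 (z = 8.75): the cube (footprint 25×8) is included at this height (perimeter 66.00 mm); the r=10.5 sphere at (7, 4.5) contributes a regular 16-gon of circumradius √(10.5²−9.75²) = 3.897 (perimeter = 2·16·3.897·sin(180°/16) = 24.33 mm); Taking the first minus the rest: starting from the 25×8 cube, the r=10.5 sphere at (7, 4.5) partially overlaps it — only the 45.74 mm² overlap (of its 46.50 mm²) is removed, clipping the outline — boundary = 83.64 mm; (rotated 70° about Z; rotation is an isometry so areas/perimeters/island counts are preserved). So its perimeter = 83.64 mm. Layer 35 is larger (83.64 vs 73.91 mm).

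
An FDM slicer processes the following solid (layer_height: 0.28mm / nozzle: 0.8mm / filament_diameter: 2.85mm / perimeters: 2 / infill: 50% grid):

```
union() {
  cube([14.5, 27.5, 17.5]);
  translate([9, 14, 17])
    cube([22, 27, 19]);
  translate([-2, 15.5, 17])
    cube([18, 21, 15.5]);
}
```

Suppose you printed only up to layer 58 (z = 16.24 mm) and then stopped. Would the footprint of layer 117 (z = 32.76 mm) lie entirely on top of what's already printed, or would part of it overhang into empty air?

Compare the two slices. At z = 16.24: the 14.5×27.5 cube contributes its full rectangle (area 398.75 mm²); the cube at (9, 14) is not intersected at this z (z outside [17, 36]); the cube at (-2, 15.5) is not intersected at this z (z outside [17, 32.5]); Taking the union: only the 14.5×27.5 cube is present, so the union is just that shape — area = 398.75 mm². At z = 32.76: the cube does not reach this height (z outside [0, 17.5]); the cube at (9, 14) is present — its section is the full 22×27 rectangle (area 594.00 mm²); the cube at (-2, 15.5) does not reach this height (z outside [17, 32.5]); Combining (union): only the 22×27 cube at (9, 14) is present, so the union is just that shape — area = 594.00 mm². Checking containment: at z = 32.76 the cross-section extends beyond the z = 16.24 cross-section by about 519.75 mm².

part overhangs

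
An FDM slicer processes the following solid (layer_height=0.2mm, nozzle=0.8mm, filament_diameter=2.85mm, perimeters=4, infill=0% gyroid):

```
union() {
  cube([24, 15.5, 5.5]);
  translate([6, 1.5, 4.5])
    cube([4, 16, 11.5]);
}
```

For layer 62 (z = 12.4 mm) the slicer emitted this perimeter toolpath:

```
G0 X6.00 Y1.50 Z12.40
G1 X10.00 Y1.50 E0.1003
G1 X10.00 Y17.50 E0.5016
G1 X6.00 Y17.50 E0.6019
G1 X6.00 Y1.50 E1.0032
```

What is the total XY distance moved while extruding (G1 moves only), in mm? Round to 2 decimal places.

40.00 mm

Sum the Euclidean lengths of each G1 segment: total = 40.00 mm.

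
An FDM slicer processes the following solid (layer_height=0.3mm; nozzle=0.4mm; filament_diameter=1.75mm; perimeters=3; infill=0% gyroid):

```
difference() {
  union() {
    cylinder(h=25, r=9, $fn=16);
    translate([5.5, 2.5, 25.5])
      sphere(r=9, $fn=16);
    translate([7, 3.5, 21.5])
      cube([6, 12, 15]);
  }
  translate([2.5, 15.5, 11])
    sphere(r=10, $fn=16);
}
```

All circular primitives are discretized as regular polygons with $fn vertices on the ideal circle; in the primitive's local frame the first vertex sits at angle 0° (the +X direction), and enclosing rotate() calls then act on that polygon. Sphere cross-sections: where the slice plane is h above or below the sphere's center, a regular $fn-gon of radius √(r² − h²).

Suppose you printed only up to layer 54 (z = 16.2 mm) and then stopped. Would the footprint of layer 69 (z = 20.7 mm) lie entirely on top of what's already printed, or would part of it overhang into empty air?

Compare the two slices. At z = 16.2: the r=9 cylinder gives a regular 16-gon of circumradius 9 (constant along its height) (area = (16/2)·9.000²·sin(360°/16) = 247.98 mm²); the sphere at (5.5, 2.5) is not intersected at this z (|z−center|=9.300 > r=9); the cube at (7, 3.5) is not intersected at this z (z outside [21.5, 36.5]); Merging all regions: only the r=9 cylinder is present, so the union is just that shape — area = 247.98 mm²; the r=10 sphere at (2.5, 15.5) contributes a regular 16-gon of circumradius √(10²−5.2²) = 8.542 (area = (16/2)·8.542²·sin(360°/16) = 223.36 mm²); Taking the first minus the rest: starting from the result so far (247.98 mm²), the r=10 sphere at (2.5, 15.5) partially overlaps it — only the 7.88 mm² overlap (of its 223.36 mm²) is removed, clipping the outline — area = 240.10 mm². At z = 20.7: the r=9 cylinder gives a regular 16-gon of circumradius 9 (constant along its height) (area = (16/2)·9.000²·sin(360°/16) = 247.98 mm²); the sphere at (5.5, 2.5): section is a regular 16-gon, circumradius = √(r²−h²) = √(9²−4.8²) = 7.613 (area = (16/2)·7.613²·sin(360°/16) = 177.44 mm²); the cube at (7, 3.5) is absent (z outside [21.5, 36.5]); Merging all regions: the regions partially overlap — summed areas 425.42 mm² minus the doubly-counted overlap 113.16 mm² gives 312.26 mm² — area = 312.26 mm²; the r=10 sphere at (2.5, 15.5) contributes a regular 16-gon of circumradius √(10²−9.7²) = 2.431 (area = (16/2)·2.431²·sin(360°/16) = 18.09 mm²); After the difference (first − rest): starting from the result so far (312.26 mm²), the r=10 sphere at (2.5, 15.5) misses the remaining region (no effect) — area = 312.26 mm². Checking containment: at z = 20.7 the cross-section extends beyond the z = 16.2 cross-section by about 72.17 mm².

part overhangs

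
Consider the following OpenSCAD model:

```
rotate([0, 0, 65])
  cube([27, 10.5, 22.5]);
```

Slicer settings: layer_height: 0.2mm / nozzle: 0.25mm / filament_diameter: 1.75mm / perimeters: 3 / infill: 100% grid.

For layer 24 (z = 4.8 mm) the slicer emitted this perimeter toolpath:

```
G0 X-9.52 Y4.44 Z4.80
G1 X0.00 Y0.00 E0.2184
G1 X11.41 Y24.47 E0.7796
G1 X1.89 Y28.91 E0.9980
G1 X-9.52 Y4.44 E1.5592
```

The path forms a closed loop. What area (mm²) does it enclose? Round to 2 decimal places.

Apply the shoelace formula to the sequence of (X, Y) vertices; enclosed area = 283.61 mm².

283.61 mm²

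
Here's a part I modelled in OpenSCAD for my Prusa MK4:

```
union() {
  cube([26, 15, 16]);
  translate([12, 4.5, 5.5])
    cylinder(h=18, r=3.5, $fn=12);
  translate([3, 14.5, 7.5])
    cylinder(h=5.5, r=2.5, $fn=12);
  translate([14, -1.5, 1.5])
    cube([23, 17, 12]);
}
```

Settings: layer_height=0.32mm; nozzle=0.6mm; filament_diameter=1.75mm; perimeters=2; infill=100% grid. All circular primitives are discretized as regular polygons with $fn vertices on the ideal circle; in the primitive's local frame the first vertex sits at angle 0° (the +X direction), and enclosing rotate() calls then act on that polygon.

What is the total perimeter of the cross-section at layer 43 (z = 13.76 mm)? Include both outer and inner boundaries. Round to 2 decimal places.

82.00 mm

At z = 13.76 mm: the cube is present — its section is the full 26×15 rectangle (perimeter 82.00 mm); the r=3.5 cylinder at (12, 4.5) gives a regular 12-gon of circumradius 3.5 (constant along its height) (perimeter = 2·12·3.500·sin(180°/12) = 21.74 mm); the cylinder at (3, 14.5) is absent (z outside [7.5, 13]); the cube at (14, -1.5) is not intersected at this z (z outside [1.5, 13.5]); Combining (union): the r=3.5 cylinder at (12, 4.5) lies entirely inside the 26×15 cube, so the union is just the 26×15 cube — boundary = 82.00 mm. Overall, the cross-section is a single solid region. Total boundary length (outer) = 82.00 mm.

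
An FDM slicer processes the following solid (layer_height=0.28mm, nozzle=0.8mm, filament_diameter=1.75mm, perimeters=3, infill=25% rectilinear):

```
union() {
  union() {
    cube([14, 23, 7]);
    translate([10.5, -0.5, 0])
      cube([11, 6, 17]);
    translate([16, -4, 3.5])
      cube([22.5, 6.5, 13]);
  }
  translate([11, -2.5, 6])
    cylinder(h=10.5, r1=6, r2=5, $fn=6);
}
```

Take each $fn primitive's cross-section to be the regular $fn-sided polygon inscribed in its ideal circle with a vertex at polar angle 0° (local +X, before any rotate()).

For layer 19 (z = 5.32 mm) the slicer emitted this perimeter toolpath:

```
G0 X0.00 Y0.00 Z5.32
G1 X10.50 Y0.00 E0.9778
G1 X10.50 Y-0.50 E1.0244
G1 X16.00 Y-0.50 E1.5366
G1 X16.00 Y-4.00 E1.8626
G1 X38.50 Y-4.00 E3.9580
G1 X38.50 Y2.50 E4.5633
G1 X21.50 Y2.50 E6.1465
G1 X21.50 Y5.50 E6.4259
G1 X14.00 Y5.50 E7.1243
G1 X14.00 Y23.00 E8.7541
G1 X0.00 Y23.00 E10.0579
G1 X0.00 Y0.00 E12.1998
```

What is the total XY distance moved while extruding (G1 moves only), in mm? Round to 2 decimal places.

131.00 mm

Sum the Euclidean lengths of each G1 segment: total = 131.00 mm.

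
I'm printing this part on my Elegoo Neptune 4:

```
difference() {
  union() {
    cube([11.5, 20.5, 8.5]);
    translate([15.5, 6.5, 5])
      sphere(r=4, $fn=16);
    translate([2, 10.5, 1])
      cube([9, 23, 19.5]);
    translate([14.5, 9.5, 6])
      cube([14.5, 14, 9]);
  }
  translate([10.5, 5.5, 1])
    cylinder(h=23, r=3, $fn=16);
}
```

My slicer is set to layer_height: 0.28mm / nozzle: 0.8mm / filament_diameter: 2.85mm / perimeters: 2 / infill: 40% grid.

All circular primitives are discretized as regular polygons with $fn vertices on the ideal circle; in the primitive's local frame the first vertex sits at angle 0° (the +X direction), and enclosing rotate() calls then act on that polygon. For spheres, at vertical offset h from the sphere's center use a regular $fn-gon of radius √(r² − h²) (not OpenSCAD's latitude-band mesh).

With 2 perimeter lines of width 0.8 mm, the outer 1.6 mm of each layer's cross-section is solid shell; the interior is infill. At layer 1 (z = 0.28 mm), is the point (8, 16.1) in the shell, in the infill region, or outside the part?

infill

At z = 0.28 mm: the cube (footprint 11.5×20.5) is included at this height; the sphere at (15.5, 6.5) is absent (|z−center|=4.720 > r=4); the cube at (2, 10.5) does not reach this height (z outside [1, 20.5]); the cube at (14.5, 9.5) is absent (z outside [6, 15]); Merging all regions: only the 11.5×20.5 cube is present, so the union is just that shape — 1 connected region; the cylinder at (10.5, 5.5) does not reach this height (z outside [1, 24]); Subtracting the remaining from the first: none of the subtracted shapes is present at this height, so that combined region is unchanged — 1 connected region. Overall, the cross-section is a single solid region. The nearest boundary edge runs (11.50, 0.00)→(11.50, 20.50); distance from the point to it = 3.50 mm. The point is inside the cross-section and 3.50 mm from the nearest boundary — more than the 1.6 mm shell width (2 × 0.8), so it's in the infill interior.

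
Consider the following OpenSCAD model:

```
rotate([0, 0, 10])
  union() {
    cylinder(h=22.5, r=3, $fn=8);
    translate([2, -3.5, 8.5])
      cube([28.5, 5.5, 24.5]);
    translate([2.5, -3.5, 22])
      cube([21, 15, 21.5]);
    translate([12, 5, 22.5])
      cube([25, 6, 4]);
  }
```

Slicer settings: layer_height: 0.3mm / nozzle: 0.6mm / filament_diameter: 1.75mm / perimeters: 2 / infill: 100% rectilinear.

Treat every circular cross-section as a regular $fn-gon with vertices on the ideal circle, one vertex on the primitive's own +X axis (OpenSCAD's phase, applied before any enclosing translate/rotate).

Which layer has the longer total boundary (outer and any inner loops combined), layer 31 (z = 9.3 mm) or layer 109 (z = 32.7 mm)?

layer 109 (z = 32.7 mm)

Layer 31 (z = 9.3): the cylinder: section is a regular 8-gon, circumradius r=3 (perimeter = 2·8·3.000·sin(180°/8) = 18.37 mm); the cube at (2, -3.5) (footprint 28.5×5.5) is included at this height (perimeter 68.00 mm); the cube at (2.5, -3.5) is absent (z outside [22, 43.5]); the cube at (12, 5) does not reach this height (z outside [22.5, 26.5]); Taking the union: the regions partially overlap (shared area 2.36 mm²), so the edge portions inside another operand are dropped and the merged outline is re-measured after clipping — boundary = 77.43 mm; (rotated 10° about Z; rotation is an isometry so areas/perimeters/island counts are preserved). So its perimeter = 77.43 mm. Layer 109 (z = 32.7): the cylinder is absent (z outside [0, 22.5]); the 28.5×5.5 cube at (2, -3.5) contributes its full rectangle (perimeter 68.00 mm); the cube at (2.5, -3.5) is present — its section is the full 21×15 rectangle (perimeter 72.00 mm); the cube at (12, 5) is not intersected at this z (z outside [22.5, 26.5]); Merging all regions: the regions partially overlap (shared area 115.50 mm²), so the edge portions inside another operand are dropped and the merged outline is re-measured after clipping — boundary = 87.00 mm; (whole slice rotated 10° about Z — lengths, areas and connectivity unchanged). So its perimeter = 87.00 mm. Layer 109 is larger (87.00 vs 77.43 mm).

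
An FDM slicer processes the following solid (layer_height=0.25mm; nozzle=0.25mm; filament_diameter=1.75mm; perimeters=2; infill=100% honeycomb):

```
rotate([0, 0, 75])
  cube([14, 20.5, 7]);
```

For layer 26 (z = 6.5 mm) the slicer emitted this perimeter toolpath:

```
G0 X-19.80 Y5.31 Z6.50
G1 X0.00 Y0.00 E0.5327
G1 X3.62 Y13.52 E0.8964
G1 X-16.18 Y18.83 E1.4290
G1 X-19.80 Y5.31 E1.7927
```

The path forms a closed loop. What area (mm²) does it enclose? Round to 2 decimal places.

286.92 mm²

Apply the shoelace formula to the sequence of (X, Y) vertices; enclosed area = 286.92 mm².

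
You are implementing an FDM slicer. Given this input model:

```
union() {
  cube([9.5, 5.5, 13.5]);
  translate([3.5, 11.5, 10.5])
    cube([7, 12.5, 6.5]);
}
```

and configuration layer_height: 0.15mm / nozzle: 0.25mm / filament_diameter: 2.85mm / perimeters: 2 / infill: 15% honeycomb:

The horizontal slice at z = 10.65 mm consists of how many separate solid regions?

At z = 10.65 mm: the cube (footprint 9.5×5.5) is included at this height; the cube at (3.5, 11.5) (footprint 7×12.5) is included at this height; Merging all regions: the 2 present regions are separate (no shared area or edge), so areas and boundary lengths simply add and each stays a separate island — 2 connected regions. The result has 2 disconnected regions.

2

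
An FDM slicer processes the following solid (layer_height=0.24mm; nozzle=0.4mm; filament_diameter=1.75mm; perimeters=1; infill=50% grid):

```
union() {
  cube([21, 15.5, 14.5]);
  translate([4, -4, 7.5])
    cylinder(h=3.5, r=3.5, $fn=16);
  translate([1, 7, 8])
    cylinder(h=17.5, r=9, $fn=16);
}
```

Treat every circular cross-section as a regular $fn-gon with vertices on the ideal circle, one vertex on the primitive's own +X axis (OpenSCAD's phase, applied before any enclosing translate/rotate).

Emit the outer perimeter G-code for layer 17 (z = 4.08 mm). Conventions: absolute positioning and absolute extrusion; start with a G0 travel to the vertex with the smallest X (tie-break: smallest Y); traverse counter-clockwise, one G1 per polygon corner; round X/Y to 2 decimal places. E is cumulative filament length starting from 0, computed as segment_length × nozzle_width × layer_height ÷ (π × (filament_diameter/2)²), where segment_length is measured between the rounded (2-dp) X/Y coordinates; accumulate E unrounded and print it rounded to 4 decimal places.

At z = 4.08 mm: the cube is present — its section is the full 21×15.5 rectangle; the cylinder at (4, -4) does not reach this height (z outside [7.5, 11]); the cylinder at (1, 7) does not reach this height (z outside [8, 25.5]); Combining (union): only the 21×15.5 cube is present, so the union is just that shape — 1 connected region. The outline is a single polygon with 4 vertices. Extrusion per mm of travel: 0.4 × 0.24 / (π × 0.875²) = 0.039912. Accumulating E over each segment gives final E = 2.9136.

G0 X0.00 Y0.00 Z4.08
G1 X21.00 Y0.00 E0.8382
G1 X21.00 Y15.50 E1.4568
G1 X0.00 Y15.50 E2.2949
G1 X0.00 Y0.00 E2.9136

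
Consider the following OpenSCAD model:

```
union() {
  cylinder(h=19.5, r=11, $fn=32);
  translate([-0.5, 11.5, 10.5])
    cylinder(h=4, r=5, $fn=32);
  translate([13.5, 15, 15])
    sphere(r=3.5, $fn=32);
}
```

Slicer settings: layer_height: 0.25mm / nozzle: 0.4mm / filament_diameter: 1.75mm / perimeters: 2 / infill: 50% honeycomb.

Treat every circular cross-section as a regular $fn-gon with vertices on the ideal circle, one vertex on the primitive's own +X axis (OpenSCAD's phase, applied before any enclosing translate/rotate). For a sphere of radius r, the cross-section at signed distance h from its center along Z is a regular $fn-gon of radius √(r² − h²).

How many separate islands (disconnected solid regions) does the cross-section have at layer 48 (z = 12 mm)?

2

At z = 12 mm: the r=11 cylinder contributes a regular 32-gon of circumradius 11; the r=5 cylinder at (-0.5, 11.5) gives a regular 32-gon of circumradius 5 (constant along its height); the sphere at (13.5, 15): section is a regular 32-gon, circumradius = √(r²−h²) = √(3.5²−3²) = 1.803; Merging all regions: the regions partially overlap (shared area 30.01 mm²), so overlapping operands fuse into one piece — 2 connected regions. Overall, the cross-section has 2 separate islands. Island count = 2.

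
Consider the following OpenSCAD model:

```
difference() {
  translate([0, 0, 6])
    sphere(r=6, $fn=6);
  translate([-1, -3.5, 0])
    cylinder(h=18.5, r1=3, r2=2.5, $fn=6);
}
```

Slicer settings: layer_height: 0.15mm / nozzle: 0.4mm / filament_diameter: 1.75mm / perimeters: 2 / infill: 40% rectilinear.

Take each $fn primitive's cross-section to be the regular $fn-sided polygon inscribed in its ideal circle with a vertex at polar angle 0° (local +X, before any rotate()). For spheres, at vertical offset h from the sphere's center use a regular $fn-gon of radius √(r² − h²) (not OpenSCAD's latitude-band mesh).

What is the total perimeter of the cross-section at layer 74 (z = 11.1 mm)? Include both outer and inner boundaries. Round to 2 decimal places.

At z = 11.1 mm: the r=6 sphere contributes a regular 6-gon of circumradius √(6²−5.1²) = 3.161 (perimeter = 2·6·3.161·sin(180°/6) = 18.96 mm); the cone at (-1, -3.5) (r1=3→r2=2.5) has section circumradius 2.700 here — a regular 6-gon (perimeter = 2·6·2.700·sin(180°/6) = 16.20 mm); Subtracting the remaining from the first: starting from the r=6 sphere, the cone at (-1, -3.5) partially overlaps it — only the 4.47 mm² overlap (of its 18.94 mm²) is removed, clipping the outline — boundary = 19.10 mm. Overall, the cross-section is a single solid region. Total boundary length (outer) = 19.10 mm.

19.10 mm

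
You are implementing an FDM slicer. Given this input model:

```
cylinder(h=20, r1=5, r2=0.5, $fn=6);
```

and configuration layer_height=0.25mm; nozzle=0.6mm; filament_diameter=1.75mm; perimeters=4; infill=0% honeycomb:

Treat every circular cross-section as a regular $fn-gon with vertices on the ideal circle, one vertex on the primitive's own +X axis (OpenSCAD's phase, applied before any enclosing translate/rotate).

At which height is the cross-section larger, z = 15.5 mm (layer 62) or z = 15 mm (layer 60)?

Layer 62 (z = 15.5): the cone: at t=0.775 of its height the radius interpolates to r₁+(r₂−r₁)t = 1.512, giving a regular 6-gon of that circumradius (area = (6/2)·1.512²·sin(360°/6) = 5.94 mm²). So its area = 5.94 mm². Layer 60 (z = 15): the cone (r1=5→r2=0.5) has section circumradius 1.625 here — a regular 6-gon (area = (6/2)·1.625²·sin(360°/6) = 6.86 mm²). So its area = 6.86 mm². Layer 60 is larger (6.86 vs 5.94 mm²).

layer 60 (z = 15 mm)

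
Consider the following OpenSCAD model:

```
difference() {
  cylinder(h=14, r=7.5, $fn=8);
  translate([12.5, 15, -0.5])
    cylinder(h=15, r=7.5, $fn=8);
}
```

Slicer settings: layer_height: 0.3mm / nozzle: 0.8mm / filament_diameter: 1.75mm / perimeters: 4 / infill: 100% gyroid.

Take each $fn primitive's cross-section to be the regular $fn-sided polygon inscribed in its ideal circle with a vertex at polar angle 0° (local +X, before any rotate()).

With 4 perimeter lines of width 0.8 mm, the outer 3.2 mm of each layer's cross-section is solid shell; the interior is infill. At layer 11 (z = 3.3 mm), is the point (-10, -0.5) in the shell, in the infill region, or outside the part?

At z = 3.3 mm: the r=7.5 cylinder gives a regular 8-gon of circumradius 7.5 (constant along its height); the r=7.5 cylinder at (12.5, 15) contributes a regular 8-gon of circumradius 7.5; Taking the first minus the rest: starting from the r=7.5 cylinder, the r=7.5 cylinder at (12.5, 15) misses the remaining region (no effect) — 1 connected region. Overall, the cross-section is a single solid region. The nearest boundary edge runs (-5.30, -5.30)→(-7.50, 0.00); distance from the point to it = 2.55 mm. The point is not inside any of the regions above, so it lies outside the cross-section (2.55 mm from the nearest boundary).

outside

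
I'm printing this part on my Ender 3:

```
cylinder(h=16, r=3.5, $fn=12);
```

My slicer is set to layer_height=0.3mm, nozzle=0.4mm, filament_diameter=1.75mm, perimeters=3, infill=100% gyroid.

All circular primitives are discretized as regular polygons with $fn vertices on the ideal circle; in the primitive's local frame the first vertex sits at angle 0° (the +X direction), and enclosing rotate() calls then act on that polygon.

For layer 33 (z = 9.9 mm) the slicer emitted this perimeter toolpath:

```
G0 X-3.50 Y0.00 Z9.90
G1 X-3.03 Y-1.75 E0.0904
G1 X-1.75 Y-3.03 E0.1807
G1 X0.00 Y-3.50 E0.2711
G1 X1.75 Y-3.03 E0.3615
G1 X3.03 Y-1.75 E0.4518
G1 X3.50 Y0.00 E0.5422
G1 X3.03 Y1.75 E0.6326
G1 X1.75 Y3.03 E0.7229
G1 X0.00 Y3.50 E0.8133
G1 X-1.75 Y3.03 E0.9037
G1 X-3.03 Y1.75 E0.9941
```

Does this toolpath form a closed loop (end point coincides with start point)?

no

Start point (G0): (-3.50, 0.00). End point (last G1): the path does not return to the start — open.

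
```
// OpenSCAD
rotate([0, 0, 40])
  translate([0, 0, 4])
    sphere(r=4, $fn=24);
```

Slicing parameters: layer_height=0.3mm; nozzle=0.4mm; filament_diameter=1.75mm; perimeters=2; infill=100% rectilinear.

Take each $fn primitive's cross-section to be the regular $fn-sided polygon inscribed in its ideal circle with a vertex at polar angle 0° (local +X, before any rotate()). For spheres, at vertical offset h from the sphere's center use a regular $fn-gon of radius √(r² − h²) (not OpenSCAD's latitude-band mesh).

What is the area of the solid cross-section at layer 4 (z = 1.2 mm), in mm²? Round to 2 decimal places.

At z = 1.2 mm: the r=4 sphere slices to a regular 24-gon of circumradius 2.857 (√(r²−h²) with h=2.8 from center) (area = (24/2)·2.857²·sin(360°/24) = 25.34 mm²); (whole slice rotated 40° about Z — lengths, areas and connectivity unchanged). Overall, the cross-section is a single solid region. Net area = 25.34 mm².

25.34 mm²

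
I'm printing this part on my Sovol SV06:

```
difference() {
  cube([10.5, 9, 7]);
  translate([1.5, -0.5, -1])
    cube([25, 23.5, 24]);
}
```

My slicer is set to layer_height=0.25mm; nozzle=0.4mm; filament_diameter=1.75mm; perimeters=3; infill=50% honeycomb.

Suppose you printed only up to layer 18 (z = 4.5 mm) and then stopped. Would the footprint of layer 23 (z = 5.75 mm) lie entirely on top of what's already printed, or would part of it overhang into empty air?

Compare the two slices. At z = 4.5: the cube (footprint 10.5×9) is included at this height (area 94.50 mm²); the 25×23.5 cube at (1.5, -0.5) contributes its full rectangle (area 587.50 mm²); Taking the first minus the rest: starting from the 10.5×9 cube (94.50 mm²), the 25×23.5 cube at (1.5, -0.5) partially overlaps it — only the 81.00 mm² overlap (of its 587.50 mm²) is removed, clipping the outline — area = 13.50 mm². At z = 5.75: the cube (footprint 10.5×9) is included at this height (area 94.50 mm²); the cube at (1.5, -0.5) is present — its section is the full 25×23.5 rectangle (area 587.50 mm²); After the difference (first − rest): starting from the 10.5×9 cube (94.50 mm²), the 25×23.5 cube at (1.5, -0.5) partially overlaps it — only the 81.00 mm² overlap (of its 587.50 mm²) is removed, clipping the outline — area = 13.50 mm². Checking containment: the cross-section at z = 5.75 is a subset of the cross-section at z = 4.5.

entirely on top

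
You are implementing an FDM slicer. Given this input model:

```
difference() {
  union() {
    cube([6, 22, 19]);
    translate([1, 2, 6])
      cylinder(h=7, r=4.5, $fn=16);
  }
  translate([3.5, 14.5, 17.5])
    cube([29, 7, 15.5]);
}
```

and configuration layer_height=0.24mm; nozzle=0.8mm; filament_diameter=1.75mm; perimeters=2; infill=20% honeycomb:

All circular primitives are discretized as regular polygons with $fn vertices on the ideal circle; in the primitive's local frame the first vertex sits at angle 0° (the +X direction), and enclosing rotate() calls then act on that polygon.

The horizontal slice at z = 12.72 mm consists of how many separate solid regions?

At z = 12.72 mm: the 6×22 cube contributes its full rectangle; the r=4.5 cylinder at (1, 2) contributes a regular 16-gon of circumradius 4.5; Taking the union: the regions partially overlap (shared area 30.48 mm²), so overlapping operands fuse into one piece — 1 connected region; the cube at (3.5, 14.5) does not reach this height (z outside [17.5, 33]); Taking the first minus the rest: none of the subtracted shapes is present at this height, so that combined region is unchanged — 1 connected region. The result has 1 disconnected region.

1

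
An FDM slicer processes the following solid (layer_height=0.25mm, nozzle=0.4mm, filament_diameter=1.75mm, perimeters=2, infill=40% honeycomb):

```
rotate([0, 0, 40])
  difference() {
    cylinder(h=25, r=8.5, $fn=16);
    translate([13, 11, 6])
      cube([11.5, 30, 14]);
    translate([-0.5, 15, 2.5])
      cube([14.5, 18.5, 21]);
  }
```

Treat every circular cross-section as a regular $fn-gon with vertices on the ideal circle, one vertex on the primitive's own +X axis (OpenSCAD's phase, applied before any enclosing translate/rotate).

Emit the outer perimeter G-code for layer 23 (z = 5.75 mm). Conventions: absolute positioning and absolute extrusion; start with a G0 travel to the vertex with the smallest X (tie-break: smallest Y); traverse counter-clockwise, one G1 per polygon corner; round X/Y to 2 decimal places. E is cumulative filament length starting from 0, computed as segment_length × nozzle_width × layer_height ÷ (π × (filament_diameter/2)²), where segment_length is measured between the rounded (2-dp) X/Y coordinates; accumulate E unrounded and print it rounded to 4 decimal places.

G0 X-8.47 Y0.74 Z5.75
G1 X-8.11 Y-2.56 E0.1380
G1 X-6.51 Y-5.46 E0.2757
G1 X-3.92 Y-7.54 E0.4138
G1 X-0.74 Y-8.47 E0.5516
G1 X2.56 Y-8.11 E0.6896
G1 X5.46 Y-6.51 E0.8273
G1 X7.54 Y-3.92 E0.9654
G1 X8.47 Y-0.74 E1.1031
G1 X8.11 Y2.56 E1.2411
G1 X6.51 Y5.46 E1.3788
G1 X3.92 Y7.54 E1.5169
G1 X0.74 Y8.47 E1.6547
G1 X-2.56 Y8.11 E1.7927
G1 X-5.46 Y6.51 E1.9304
G1 X-7.54 Y3.92 E2.0685
G1 X-8.47 Y0.74 E2.2063

At z = 5.75 mm: the r=8.5 cylinder contributes a regular 16-gon of circumradius 8.5; the cube at (13, 11) is not intersected at this z (z outside [6, 20]); the cube at (-0.5, 15) (footprint 14.5×18.5) is included at this height; After the difference (first − rest): starting from the r=8.5 cylinder, the 14.5×18.5 cube at (-0.5, 15) misses the remaining region (no effect) — 1 connected region; (whole slice rotated 40° about Z — lengths, areas and connectivity unchanged). The outline is a single polygon with 16 vertices. Extrusion per mm of travel: 0.4 × 0.25 / (π × 0.875²) = 0.041575. Accumulating E over each segment gives final E = 2.2063.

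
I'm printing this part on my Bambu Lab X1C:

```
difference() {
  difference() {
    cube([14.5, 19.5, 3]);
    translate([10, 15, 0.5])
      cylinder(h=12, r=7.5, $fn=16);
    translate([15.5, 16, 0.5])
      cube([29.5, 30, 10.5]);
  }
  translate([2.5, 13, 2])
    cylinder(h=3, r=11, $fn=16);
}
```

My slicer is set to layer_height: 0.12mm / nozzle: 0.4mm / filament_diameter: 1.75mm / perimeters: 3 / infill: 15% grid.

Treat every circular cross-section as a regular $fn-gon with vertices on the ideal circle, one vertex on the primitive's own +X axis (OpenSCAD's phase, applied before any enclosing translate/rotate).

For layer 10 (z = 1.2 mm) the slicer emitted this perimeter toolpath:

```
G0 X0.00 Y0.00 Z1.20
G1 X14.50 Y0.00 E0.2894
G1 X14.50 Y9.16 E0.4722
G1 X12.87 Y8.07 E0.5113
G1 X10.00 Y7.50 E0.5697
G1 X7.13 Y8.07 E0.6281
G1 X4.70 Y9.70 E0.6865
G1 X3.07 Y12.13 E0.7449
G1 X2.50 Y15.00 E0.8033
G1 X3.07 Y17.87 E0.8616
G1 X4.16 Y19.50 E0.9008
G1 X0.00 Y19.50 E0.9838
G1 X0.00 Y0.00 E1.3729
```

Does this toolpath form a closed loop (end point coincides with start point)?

yes

Start point (G0): (0.00, 0.00). End point (last G1): the path returns to the start — closed.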